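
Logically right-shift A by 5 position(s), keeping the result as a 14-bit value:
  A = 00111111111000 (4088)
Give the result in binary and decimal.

Logical shift right by 5: drop the bottom 5 bit(s), prepend 5 zero(s) on the left.
  00111111111000  ->  keep [001111111], discard [11000], prepend 00000
= 00000001111111

Answer: 00000001111111 (127)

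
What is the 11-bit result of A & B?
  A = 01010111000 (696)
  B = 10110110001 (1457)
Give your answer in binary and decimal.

Apply & to each column (1 only where both bits are 1):
  01010111000
& 10110110001
-------------
  00010110000

Answer: 00010110000 (176)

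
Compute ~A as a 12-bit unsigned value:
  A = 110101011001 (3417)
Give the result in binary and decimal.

Flip each bit (0->1, 1->0):
  110101011001
  001010100110

Answer: 001010100110 (678)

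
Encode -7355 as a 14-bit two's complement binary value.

1. Binary of +7355:  01110010111011
2. Invert bits:     10001101000100
3. Add 1:           10001101000101

Answer: 10001101000101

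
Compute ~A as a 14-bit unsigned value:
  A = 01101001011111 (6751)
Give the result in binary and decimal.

Flip each bit (0->1, 1->0):
  01101001011111
  10010110100000

Answer: 10010110100000 (9632)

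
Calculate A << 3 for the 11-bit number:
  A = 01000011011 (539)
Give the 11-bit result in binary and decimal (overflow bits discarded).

Shift left by 3: drop the top 3 bit(s), append 3 zero(s) on the right.
  01000011011  ->  discard [010], keep [00011011], append 000
= 00011011000

Answer: 00011011000 (216)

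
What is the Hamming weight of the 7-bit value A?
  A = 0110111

0110111
1-bits at positions (from bit 0 = LSB): 0, 1, 2, 4, 5
Count = 5

Answer: 5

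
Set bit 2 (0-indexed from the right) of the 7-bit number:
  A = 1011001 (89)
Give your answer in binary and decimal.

Mask = 1 << 2 = 0000100
Bit 2 of A is 0, so OR-ing with the mask flips it to 1.
  1011001
| 0000100
---------
  1011101

Answer: 1011101 (93)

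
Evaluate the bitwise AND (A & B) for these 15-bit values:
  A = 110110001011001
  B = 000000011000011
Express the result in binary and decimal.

Apply & to each column (1 only where both bits are 1):
  110110001011001
& 000000011000011
-----------------
  000000001000001

Answer: 000000001000001 (65)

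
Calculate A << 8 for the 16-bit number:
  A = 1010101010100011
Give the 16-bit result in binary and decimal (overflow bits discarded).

Shift left by 8: drop the top 8 bit(s), append 8 zero(s) on the right.
  1010101010100011  ->  discard [10101010], keep [10100011], append 00000000
= 1010001100000000

Answer: 1010001100000000 (41728)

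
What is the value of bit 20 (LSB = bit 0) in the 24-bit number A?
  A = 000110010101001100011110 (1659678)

Bit 20 is the 21st from the right.
  000110010101001100011110
     ^
That bit is 1.

Answer: 1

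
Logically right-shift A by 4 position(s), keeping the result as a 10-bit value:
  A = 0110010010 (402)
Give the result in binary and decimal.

Logical shift right by 4: drop the bottom 4 bit(s), prepend 4 zero(s) on the left.
  0110010010  ->  keep [011001], discard [0010], prepend 0000
= 0000011001

Answer: 0000011001 (25)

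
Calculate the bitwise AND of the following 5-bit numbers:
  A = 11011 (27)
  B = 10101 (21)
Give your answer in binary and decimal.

Apply & to each column (1 only where both bits are 1):
  11011
& 10101
-------
  10001

Answer: 10001 (17)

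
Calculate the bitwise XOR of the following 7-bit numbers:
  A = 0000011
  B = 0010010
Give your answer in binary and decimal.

Apply ^ to each column (1 where bits differ):
  0000011
^ 0010010
---------
  0010001

Answer: 0010001 (17)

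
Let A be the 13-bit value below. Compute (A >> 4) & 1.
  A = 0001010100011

Bit 4 is the 5th from the right.
  0001010100011
          ^
That bit is 0.

Answer: 0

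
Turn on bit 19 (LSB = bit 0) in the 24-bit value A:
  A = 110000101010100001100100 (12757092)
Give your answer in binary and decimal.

Mask = 1 << 19 = 000010000000000000000000
Bit 19 of A is 0, so OR-ing with the mask flips it to 1.
  110000101010100001100100
| 000010000000000000000000
--------------------------
  110010101010100001100100

Answer: 110010101010100001100100 (13281380)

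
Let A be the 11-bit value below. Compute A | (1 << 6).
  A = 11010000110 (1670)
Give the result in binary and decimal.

Mask = 1 << 6 = 00001000000
Bit 6 of A is 0, so OR-ing with the mask flips it to 1.
  11010000110
| 00001000000
-------------
  11011000110

Answer: 11011000110 (1734)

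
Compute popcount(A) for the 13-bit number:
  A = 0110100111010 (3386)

0110100111010
1-bits at positions (from bit 0 = LSB): 1, 3, 4, 5, 8, 10, 11
Count = 7

Answer: 7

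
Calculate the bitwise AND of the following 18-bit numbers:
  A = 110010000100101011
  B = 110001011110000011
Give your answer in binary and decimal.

Apply & to each column (1 only where both bits are 1):
  110010000100101011
& 110001011110000011
--------------------
  110000000100000011

Answer: 110000000100000011 (196867)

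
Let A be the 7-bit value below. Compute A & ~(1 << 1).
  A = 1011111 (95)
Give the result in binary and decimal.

Mask = ~(1 << 1) = 1111101
Bit 1 of A is 1, so AND-ing with the mask clears it to 0.
  1011111
& 1111101
---------
  1011101

Answer: 1011101 (93)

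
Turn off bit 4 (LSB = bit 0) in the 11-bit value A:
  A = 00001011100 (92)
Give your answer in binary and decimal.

Mask = ~(1 << 4) = 11111101111
Bit 4 of A is 1, so AND-ing with the mask clears it to 0.
  00001011100
& 11111101111
-------------
  00001001100

Answer: 00001001100 (76)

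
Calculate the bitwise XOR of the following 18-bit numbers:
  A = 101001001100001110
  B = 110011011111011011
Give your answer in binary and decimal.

Apply ^ to each column (1 where bits differ):
  101001001100001110
^ 110011011111011011
--------------------
  011010010011010101

Answer: 011010010011010101 (107733)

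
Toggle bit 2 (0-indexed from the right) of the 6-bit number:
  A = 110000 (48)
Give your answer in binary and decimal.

Mask = 1 << 2 = 000100
Bit 2 of A is 0; XOR with the mask flips it to 1.
  110000
^ 000100
--------
  110100

Answer: 110100 (52)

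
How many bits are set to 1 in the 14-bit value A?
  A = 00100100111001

00100100111001
1-bits at positions (from bit 0 = LSB): 0, 3, 4, 5, 8, 11
Count = 6

Answer: 6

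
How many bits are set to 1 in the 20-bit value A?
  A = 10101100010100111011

10101100010100111011
1-bits at positions (from bit 0 = LSB): 0, 1, 3, 4, 5, 8, 10, 14, 15, 17, 19
Count = 11

Answer: 11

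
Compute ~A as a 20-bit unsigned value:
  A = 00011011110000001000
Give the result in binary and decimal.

Flip each bit (0->1, 1->0):
  00011011110000001000
  11100100001111110111

Answer: 11100100001111110111 (934903)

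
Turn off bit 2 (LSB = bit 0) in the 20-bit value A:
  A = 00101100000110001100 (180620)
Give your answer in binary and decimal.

Mask = ~(1 << 2) = 11111111111111111011
Bit 2 of A is 1, so AND-ing with the mask clears it to 0.
  00101100000110001100
& 11111111111111111011
----------------------
  00101100000110001000

Answer: 00101100000110001000 (180616)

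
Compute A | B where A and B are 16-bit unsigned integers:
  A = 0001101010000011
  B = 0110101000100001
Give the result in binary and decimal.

Apply | to each column (1 where either bit is 1):
  0001101010000011
| 0110101000100001
------------------
  0111101010100011

Answer: 0111101010100011 (31395)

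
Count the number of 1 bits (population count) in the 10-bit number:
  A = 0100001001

0100001001
1-bits at positions (from bit 0 = LSB): 0, 3, 8
Count = 3

Answer: 3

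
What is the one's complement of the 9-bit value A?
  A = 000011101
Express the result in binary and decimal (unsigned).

Flip each bit (0->1, 1->0):
  000011101
  111100010

Answer: 111100010 (482)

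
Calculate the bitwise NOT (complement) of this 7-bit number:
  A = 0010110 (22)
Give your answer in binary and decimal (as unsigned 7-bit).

Flip each bit (0->1, 1->0):
  0010110
  1101001

Answer: 1101001 (105)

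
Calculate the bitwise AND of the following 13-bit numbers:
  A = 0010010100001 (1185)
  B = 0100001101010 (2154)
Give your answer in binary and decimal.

Apply & to each column (1 only where both bits are 1):
  0010010100001
& 0100001101010
---------------
  0000000100000

Answer: 0000000100000 (32)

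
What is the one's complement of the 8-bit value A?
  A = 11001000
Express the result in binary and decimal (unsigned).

Flip each bit (0->1, 1->0):
  11001000
  00110111

Answer: 00110111 (55)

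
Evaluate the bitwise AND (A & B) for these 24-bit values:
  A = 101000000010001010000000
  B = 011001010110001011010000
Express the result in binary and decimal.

Apply & to each column (1 only where both bits are 1):
  101000000010001010000000
& 011001010110001011010000
--------------------------
  001000000010001010000000

Answer: 001000000010001010000000 (2105984)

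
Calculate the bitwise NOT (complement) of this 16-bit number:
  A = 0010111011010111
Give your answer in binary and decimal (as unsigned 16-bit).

Flip each bit (0->1, 1->0):
  0010111011010111
  1101000100101000

Answer: 1101000100101000 (53544)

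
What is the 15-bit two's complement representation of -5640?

1. Binary of +5640:  001011000001000
2. Invert bits:     110100111110111
3. Add 1:           110100111111000

Answer: 110100111111000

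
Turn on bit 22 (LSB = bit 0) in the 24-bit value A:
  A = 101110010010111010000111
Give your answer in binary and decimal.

Mask = 1 << 22 = 010000000000000000000000
Bit 22 of A is 0, so OR-ing with the mask flips it to 1.
  101110010010111010000111
| 010000000000000000000000
--------------------------
  111110010010111010000111

Answer: 111110010010111010000111 (16330375)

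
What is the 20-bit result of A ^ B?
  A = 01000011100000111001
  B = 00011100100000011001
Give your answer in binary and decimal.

Apply ^ to each column (1 where bits differ):
  01000011100000111001
^ 00011100100000011001
----------------------
  01011111000000100000

Answer: 01011111000000100000 (389152)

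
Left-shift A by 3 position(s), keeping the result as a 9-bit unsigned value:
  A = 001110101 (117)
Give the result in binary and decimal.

Shift left by 3: drop the top 3 bit(s), append 3 zero(s) on the right.
  001110101  ->  discard [001], keep [110101], append 000
= 110101000

Answer: 110101000 (424)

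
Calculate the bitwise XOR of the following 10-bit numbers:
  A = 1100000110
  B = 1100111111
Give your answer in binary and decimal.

Apply ^ to each column (1 where bits differ):
  1100000110
^ 1100111111
------------
  0000111001

Answer: 0000111001 (57)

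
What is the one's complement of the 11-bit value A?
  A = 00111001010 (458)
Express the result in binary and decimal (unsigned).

Flip each bit (0->1, 1->0):
  00111001010
  11000110101

Answer: 11000110101 (1589)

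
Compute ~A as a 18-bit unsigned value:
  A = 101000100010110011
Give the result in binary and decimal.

Flip each bit (0->1, 1->0):
  101000100010110011
  010111011101001100

Answer: 010111011101001100 (96076)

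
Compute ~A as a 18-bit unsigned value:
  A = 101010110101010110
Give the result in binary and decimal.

Flip each bit (0->1, 1->0):
  101010110101010110
  010101001010101001

Answer: 010101001010101001 (86697)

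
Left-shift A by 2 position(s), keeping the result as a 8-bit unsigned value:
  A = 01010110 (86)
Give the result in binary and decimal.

Shift left by 2: drop the top 2 bit(s), append 2 zero(s) on the right.
  01010110  ->  discard [01], keep [010110], append 00
= 01011000

Answer: 01011000 (88)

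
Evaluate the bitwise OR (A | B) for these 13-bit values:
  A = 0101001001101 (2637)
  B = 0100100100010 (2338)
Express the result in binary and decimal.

Apply | to each column (1 where either bit is 1):
  0101001001101
| 0100100100010
---------------
  0101101101111

Answer: 0101101101111 (2927)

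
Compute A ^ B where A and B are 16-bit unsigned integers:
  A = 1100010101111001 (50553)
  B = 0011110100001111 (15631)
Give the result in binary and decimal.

Apply ^ to each column (1 where bits differ):
  1100010101111001
^ 0011110100001111
------------------
  1111100001110110

Answer: 1111100001110110 (63606)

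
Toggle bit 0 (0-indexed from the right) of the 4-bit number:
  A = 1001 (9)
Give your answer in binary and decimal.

Mask = 1 << 0 = 0001
Bit 0 of A is 1; XOR with the mask flips it to 0.
  1001
^ 0001
------
  1000

Answer: 1000 (8)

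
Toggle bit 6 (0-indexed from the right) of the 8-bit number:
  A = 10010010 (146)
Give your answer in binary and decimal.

Mask = 1 << 6 = 01000000
Bit 6 of A is 0; XOR with the mask flips it to 1.
  10010010
^ 01000000
----------
  11010010

Answer: 11010010 (210)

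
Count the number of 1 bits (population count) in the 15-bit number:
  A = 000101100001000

000101100001000
1-bits at positions (from bit 0 = LSB): 3, 8, 9, 11
Count = 4

Answer: 4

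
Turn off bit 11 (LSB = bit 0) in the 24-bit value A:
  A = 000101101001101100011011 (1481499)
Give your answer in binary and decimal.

Mask = ~(1 << 11) = 111111111111011111111111
Bit 11 of A is 1, so AND-ing with the mask clears it to 0.
  000101101001101100011011
& 111111111111011111111111
--------------------------
  000101101001001100011011

Answer: 000101101001001100011011 (1479451)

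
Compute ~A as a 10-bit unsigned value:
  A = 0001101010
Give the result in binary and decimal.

Flip each bit (0->1, 1->0):
  0001101010
  1110010101

Answer: 1110010101 (917)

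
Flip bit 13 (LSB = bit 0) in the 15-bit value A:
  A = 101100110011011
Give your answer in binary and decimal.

Mask = 1 << 13 = 010000000000000
Bit 13 of A is 0; XOR with the mask flips it to 1.
  101100110011011
^ 010000000000000
-----------------
  111100110011011

Answer: 111100110011011 (31131)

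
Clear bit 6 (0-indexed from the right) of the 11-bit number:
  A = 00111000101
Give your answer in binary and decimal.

Mask = ~(1 << 6) = 11110111111
Bit 6 of A is 1, so AND-ing with the mask clears it to 0.
  00111000101
& 11110111111
-------------
  00110000101

Answer: 00110000101 (389)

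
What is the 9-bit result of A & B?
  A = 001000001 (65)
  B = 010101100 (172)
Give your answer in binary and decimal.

Apply & to each column (1 only where both bits are 1):
  001000001
& 010101100
-----------
  000000000

Answer: 000000000 (0)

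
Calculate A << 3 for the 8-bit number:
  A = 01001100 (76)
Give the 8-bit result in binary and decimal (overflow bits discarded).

Shift left by 3: drop the top 3 bit(s), append 3 zero(s) on the right.
  01001100  ->  discard [010], keep [01100], append 000
= 01100000

Answer: 01100000 (96)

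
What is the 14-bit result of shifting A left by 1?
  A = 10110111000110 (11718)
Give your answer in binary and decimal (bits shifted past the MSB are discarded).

Shift left by 1: drop the top 1 bit(s), append 1 zero(s) on the right.
  10110111000110  ->  discard [1], keep [0110111000110], append 0
= 01101110001100

Answer: 01101110001100 (7052)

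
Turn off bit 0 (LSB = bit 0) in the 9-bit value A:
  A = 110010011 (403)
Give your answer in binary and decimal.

Mask = ~(1 << 0) = 111111110
Bit 0 of A is 1, so AND-ing with the mask clears it to 0.
  110010011
& 111111110
-----------
  110010010

Answer: 110010010 (402)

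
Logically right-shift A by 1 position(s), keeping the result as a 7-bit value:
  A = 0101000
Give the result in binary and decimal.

Logical shift right by 1: drop the bottom 1 bit(s), prepend 1 zero(s) on the left.
  0101000  ->  keep [010100], discard [0], prepend 0
= 0010100

Answer: 0010100 (20)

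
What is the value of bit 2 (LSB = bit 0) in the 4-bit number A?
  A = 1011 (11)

Bit 2 is the 3rd from the right.
  1011
   ^
That bit is 0.

Answer: 0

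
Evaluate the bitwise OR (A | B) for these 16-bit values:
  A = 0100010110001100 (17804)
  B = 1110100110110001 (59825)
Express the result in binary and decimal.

Apply | to each column (1 where either bit is 1):
  0100010110001100
| 1110100110110001
------------------
  1110110110111101

Answer: 1110110110111101 (60861)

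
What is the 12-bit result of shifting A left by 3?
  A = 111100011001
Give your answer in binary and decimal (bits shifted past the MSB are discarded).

Shift left by 3: drop the top 3 bit(s), append 3 zero(s) on the right.
  111100011001  ->  discard [111], keep [100011001], append 000
= 100011001000

Answer: 100011001000 (2248)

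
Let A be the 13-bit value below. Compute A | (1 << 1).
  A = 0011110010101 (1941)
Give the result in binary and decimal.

Mask = 1 << 1 = 0000000000010
Bit 1 of A is 0, so OR-ing with the mask flips it to 1.
  0011110010101
| 0000000000010
---------------
  0011110010111

Answer: 0011110010111 (1943)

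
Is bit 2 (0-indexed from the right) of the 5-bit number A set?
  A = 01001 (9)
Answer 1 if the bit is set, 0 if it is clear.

Bit 2 is the 3rd from the right.
  01001
    ^
That bit is 0.

Answer: 0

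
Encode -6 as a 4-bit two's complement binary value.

1. Binary of +6:  0110
2. Invert bits:     1001
3. Add 1:           1010

Answer: 1010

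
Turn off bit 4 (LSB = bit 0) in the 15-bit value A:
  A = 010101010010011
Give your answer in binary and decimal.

Mask = ~(1 << 4) = 111111111101111
Bit 4 of A is 1, so AND-ing with the mask clears it to 0.
  010101010010011
& 111111111101111
-----------------
  010101010000011

Answer: 010101010000011 (10883)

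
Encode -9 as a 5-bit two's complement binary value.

1. Binary of +9:  01001
2. Invert bits:     10110
3. Add 1:           10111

Answer: 10111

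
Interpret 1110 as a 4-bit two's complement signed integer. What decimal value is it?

MSB is 1, so the value is negative. Find the magnitude:
1. Invert bits:  0001
2. Add 1:        0010  = 2
3. Apply sign:   -2

Answer: -2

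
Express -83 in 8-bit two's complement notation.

1. Binary of +83:  01010011
2. Invert bits:     10101100
3. Add 1:           10101101

Answer: 10101101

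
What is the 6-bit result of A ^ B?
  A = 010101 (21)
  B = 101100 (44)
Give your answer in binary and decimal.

Apply ^ to each column (1 where bits differ):
  010101
^ 101100
--------
  111001

Answer: 111001 (57)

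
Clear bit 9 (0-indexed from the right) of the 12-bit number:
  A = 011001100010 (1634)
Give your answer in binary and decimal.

Mask = ~(1 << 9) = 110111111111
Bit 9 of A is 1, so AND-ing with the mask clears it to 0.
  011001100010
& 110111111111
--------------
  010001100010

Answer: 010001100010 (1122)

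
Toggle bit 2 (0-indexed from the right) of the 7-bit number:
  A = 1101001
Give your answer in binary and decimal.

Mask = 1 << 2 = 0000100
Bit 2 of A is 0; XOR with the mask flips it to 1.
  1101001
^ 0000100
---------
  1101101

Answer: 1101101 (109)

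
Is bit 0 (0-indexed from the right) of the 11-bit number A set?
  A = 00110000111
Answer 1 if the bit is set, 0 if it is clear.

Bit 0 is the 1st from the right.
  00110000111
            ^
That bit is 1.

Answer: 1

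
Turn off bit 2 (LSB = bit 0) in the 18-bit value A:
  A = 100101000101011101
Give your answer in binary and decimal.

Mask = ~(1 << 2) = 111111111111111011
Bit 2 of A is 1, so AND-ing with the mask clears it to 0.
  100101000101011101
& 111111111111111011
--------------------
  100101000101011001

Answer: 100101000101011001 (151897)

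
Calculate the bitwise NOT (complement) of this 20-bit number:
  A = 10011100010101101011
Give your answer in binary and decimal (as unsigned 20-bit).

Flip each bit (0->1, 1->0):
  10011100010101101011
  01100011101010010100

Answer: 01100011101010010100 (408212)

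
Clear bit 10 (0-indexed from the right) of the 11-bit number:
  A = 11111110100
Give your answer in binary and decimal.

Mask = ~(1 << 10) = 01111111111
Bit 10 of A is 1, so AND-ing with the mask clears it to 0.
  11111110100
& 01111111111
-------------
  01111110100

Answer: 01111110100 (1012)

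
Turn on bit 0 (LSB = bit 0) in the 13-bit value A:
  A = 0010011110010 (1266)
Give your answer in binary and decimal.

Mask = 1 << 0 = 0000000000001
Bit 0 of A is 0, so OR-ing with the mask flips it to 1.
  0010011110010
| 0000000000001
---------------
  0010011110011

Answer: 0010011110011 (1267)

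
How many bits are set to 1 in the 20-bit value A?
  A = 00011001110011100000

00011001110011100000
1-bits at positions (from bit 0 = LSB): 5, 6, 7, 10, 11, 12, 15, 16
Count = 8

Answer: 8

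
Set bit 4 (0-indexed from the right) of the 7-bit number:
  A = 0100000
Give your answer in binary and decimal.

Mask = 1 << 4 = 0010000
Bit 4 of A is 0, so OR-ing with the mask flips it to 1.
  0100000
| 0010000
---------
  0110000

Answer: 0110000 (48)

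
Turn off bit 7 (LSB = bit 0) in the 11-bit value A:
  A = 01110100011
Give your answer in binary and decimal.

Mask = ~(1 << 7) = 11101111111
Bit 7 of A is 1, so AND-ing with the mask clears it to 0.
  01110100011
& 11101111111
-------------
  01100100011

Answer: 01100100011 (803)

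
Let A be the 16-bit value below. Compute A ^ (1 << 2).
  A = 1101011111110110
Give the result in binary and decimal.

Mask = 1 << 2 = 0000000000000100
Bit 2 of A is 1; XOR with the mask flips it to 0.
  1101011111110110
^ 0000000000000100
------------------
  1101011111110010

Answer: 1101011111110010 (55282)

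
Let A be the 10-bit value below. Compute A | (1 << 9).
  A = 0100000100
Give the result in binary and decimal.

Mask = 1 << 9 = 1000000000
Bit 9 of A is 0, so OR-ing with the mask flips it to 1.
  0100000100
| 1000000000
------------
  1100000100

Answer: 1100000100 (772)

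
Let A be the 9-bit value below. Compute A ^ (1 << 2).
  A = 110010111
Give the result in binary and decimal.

Mask = 1 << 2 = 000000100
Bit 2 of A is 1; XOR with the mask flips it to 0.
  110010111
^ 000000100
-----------
  110010011

Answer: 110010011 (403)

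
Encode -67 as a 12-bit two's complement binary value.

1. Binary of +67:  000001000011
2. Invert bits:     111110111100
3. Add 1:           111110111101

Answer: 111110111101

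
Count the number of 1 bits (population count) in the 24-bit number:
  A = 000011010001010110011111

000011010001010110011111
1-bits at positions (from bit 0 = LSB): 0, 1, 2, 3, 4, 7, 8, 10, 12, 16, 18, 19
Count = 12

Answer: 12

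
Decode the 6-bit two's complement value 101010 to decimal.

MSB is 1, so the value is negative. Find the magnitude:
1. Invert bits:  010101
2. Add 1:        010110  = 22
3. Apply sign:   -22

Answer: -22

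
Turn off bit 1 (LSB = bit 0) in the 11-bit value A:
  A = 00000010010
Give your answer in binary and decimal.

Mask = ~(1 << 1) = 11111111101
Bit 1 of A is 1, so AND-ing with the mask clears it to 0.
  00000010010
& 11111111101
-------------
  00000010000

Answer: 00000010000 (16)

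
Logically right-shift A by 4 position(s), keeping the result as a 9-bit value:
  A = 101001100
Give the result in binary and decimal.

Logical shift right by 4: drop the bottom 4 bit(s), prepend 4 zero(s) on the left.
  101001100  ->  keep [10100], discard [1100], prepend 0000
= 000010100

Answer: 000010100 (20)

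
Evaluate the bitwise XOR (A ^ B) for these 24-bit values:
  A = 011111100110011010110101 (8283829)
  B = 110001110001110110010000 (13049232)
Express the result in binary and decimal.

Apply ^ to each column (1 where bits differ):
  011111100110011010110101
^ 110001110001110110010000
--------------------------
  101110010111101100100101

Answer: 101110010111101100100101 (12155685)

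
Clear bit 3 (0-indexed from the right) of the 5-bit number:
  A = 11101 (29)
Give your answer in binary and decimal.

Mask = ~(1 << 3) = 10111
Bit 3 of A is 1, so AND-ing with the mask clears it to 0.
  11101
& 10111
-------
  10101

Answer: 10101 (21)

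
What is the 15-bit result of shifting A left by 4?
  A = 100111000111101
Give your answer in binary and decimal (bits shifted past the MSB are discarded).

Shift left by 4: drop the top 4 bit(s), append 4 zero(s) on the right.
  100111000111101  ->  discard [1001], keep [11000111101], append 0000
= 110001111010000

Answer: 110001111010000 (25552)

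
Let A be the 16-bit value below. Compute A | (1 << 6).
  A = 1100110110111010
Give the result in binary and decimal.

Mask = 1 << 6 = 0000000001000000
Bit 6 of A is 0, so OR-ing with the mask flips it to 1.
  1100110110111010
| 0000000001000000
------------------
  1100110111111010

Answer: 1100110111111010 (52730)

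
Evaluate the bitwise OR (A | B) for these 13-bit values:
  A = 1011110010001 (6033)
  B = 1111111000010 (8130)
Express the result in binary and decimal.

Apply | to each column (1 where either bit is 1):
  1011110010001
| 1111111000010
---------------
  1111111010011

Answer: 1111111010011 (8147)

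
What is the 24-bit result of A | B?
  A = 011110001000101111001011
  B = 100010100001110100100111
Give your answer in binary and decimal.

Apply | to each column (1 where either bit is 1):
  011110001000101111001011
| 100010100001110100100111
--------------------------
  111110101001111111101111

Answer: 111110101001111111101111 (16424943)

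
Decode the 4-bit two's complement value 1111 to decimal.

MSB is 1, so the value is negative. Find the magnitude:
1. Invert bits:  0000
2. Add 1:        0001  = 1
3. Apply sign:   -1

Answer: -1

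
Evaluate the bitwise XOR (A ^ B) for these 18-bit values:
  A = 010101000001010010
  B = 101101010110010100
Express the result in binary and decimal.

Apply ^ to each column (1 where bits differ):
  010101000001010010
^ 101101010110010100
--------------------
  111000010111000110

Answer: 111000010111000110 (230854)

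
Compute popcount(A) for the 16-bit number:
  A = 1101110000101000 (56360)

1101110000101000
1-bits at positions (from bit 0 = LSB): 3, 5, 10, 11, 12, 14, 15
Count = 7

Answer: 7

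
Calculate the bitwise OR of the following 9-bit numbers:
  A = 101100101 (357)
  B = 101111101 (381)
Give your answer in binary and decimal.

Apply | to each column (1 where either bit is 1):
  101100101
| 101111101
-----------
  101111101

Answer: 101111101 (381)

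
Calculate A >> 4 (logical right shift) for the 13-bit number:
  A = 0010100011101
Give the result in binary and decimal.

Logical shift right by 4: drop the bottom 4 bit(s), prepend 4 zero(s) on the left.
  0010100011101  ->  keep [001010001], discard [1101], prepend 0000
= 0000001010001

Answer: 0000001010001 (81)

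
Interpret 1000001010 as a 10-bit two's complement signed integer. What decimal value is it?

MSB is 1, so the value is negative. Find the magnitude:
1. Invert bits:  0111110101
2. Add 1:        0111110110  = 502
3. Apply sign:   -502

Answer: -502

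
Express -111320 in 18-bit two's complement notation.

1. Binary of +111320:  011011001011011000
2. Invert bits:     100100110100100111
3. Add 1:           100100110100101000

Answer: 100100110100101000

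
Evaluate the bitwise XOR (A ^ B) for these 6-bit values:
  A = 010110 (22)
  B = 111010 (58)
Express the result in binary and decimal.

Apply ^ to each column (1 where bits differ):
  010110
^ 111010
--------
  101100

Answer: 101100 (44)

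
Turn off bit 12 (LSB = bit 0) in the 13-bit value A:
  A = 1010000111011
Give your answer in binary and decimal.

Mask = ~(1 << 12) = 0111111111111
Bit 12 of A is 1, so AND-ing with the mask clears it to 0.
  1010000111011
& 0111111111111
---------------
  0010000111011

Answer: 0010000111011 (1083)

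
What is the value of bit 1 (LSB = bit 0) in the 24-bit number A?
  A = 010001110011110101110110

Bit 1 is the 2nd from the right.
  010001110011110101110110
                        ^
That bit is 1.

Answer: 1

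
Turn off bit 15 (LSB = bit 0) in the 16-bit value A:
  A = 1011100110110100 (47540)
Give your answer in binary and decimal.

Mask = ~(1 << 15) = 0111111111111111
Bit 15 of A is 1, so AND-ing with the mask clears it to 0.
  1011100110110100
& 0111111111111111
------------------
  0011100110110100

Answer: 0011100110110100 (14772)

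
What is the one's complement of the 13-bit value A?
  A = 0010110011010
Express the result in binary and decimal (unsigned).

Flip each bit (0->1, 1->0):
  0010110011010
  1101001100101

Answer: 1101001100101 (6757)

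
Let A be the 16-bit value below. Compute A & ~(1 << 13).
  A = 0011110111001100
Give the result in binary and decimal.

Mask = ~(1 << 13) = 1101111111111111
Bit 13 of A is 1, so AND-ing with the mask clears it to 0.
  0011110111001100
& 1101111111111111
------------------
  0001110111001100

Answer: 0001110111001100 (7628)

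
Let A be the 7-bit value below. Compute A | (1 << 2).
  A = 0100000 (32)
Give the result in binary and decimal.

Mask = 1 << 2 = 0000100
Bit 2 of A is 0, so OR-ing with the mask flips it to 1.
  0100000
| 0000100
---------
  0100100

Answer: 0100100 (36)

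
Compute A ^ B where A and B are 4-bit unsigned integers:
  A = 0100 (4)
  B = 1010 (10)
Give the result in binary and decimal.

Apply ^ to each column (1 where bits differ):
  0100
^ 1010
------
  1110

Answer: 1110 (14)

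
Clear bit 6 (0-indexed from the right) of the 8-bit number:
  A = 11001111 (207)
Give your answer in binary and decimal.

Mask = ~(1 << 6) = 10111111
Bit 6 of A is 1, so AND-ing with the mask clears it to 0.
  11001111
& 10111111
----------
  10001111

Answer: 10001111 (143)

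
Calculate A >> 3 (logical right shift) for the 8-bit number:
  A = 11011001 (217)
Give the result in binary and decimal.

Logical shift right by 3: drop the bottom 3 bit(s), prepend 3 zero(s) on the left.
  11011001  ->  keep [11011], discard [001], prepend 000
= 00011011

Answer: 00011011 (27)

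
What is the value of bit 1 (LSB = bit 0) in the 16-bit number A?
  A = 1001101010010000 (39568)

Bit 1 is the 2nd from the right.
  1001101010010000
                ^
That bit is 0.

Answer: 0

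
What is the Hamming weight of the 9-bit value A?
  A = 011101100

011101100
1-bits at positions (from bit 0 = LSB): 2, 3, 5, 6, 7
Count = 5

Answer: 5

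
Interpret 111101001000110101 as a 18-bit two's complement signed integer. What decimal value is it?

MSB is 1, so the value is negative. Find the magnitude:
1. Invert bits:  000010110111001010
2. Add 1:        000010110111001011  = 11723
3. Apply sign:   -11723

Answer: -11723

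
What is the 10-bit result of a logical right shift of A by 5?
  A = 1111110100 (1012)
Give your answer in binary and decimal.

Logical shift right by 5: drop the bottom 5 bit(s), prepend 5 zero(s) on the left.
  1111110100  ->  keep [11111], discard [10100], prepend 00000
= 0000011111

Answer: 0000011111 (31)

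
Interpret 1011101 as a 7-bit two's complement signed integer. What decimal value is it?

MSB is 1, so the value is negative. Find the magnitude:
1. Invert bits:  0100010
2. Add 1:        0100011  = 35
3. Apply sign:   -35

Answer: -35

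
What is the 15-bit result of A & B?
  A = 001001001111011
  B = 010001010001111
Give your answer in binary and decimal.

Apply & to each column (1 only where both bits are 1):
  001001001111011
& 010001010001111
-----------------
  000001000001011

Answer: 000001000001011 (523)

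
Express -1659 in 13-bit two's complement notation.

1. Binary of +1659:  0011001111011
2. Invert bits:     1100110000100
3. Add 1:           1100110000101

Answer: 1100110000101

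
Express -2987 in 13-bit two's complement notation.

1. Binary of +2987:  0101110101011
2. Invert bits:     1010001010100
3. Add 1:           1010001010101

Answer: 1010001010101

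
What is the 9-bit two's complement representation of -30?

1. Binary of +30:  000011110
2. Invert bits:     111100001
3. Add 1:           111100010

Answer: 111100010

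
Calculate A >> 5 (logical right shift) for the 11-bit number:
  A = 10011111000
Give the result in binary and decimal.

Logical shift right by 5: drop the bottom 5 bit(s), prepend 5 zero(s) on the left.
  10011111000  ->  keep [100111], discard [11000], prepend 00000
= 00000100111

Answer: 00000100111 (39)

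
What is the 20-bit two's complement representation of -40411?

1. Binary of +40411:  00001001110111011011
2. Invert bits:     11110110001000100100
3. Add 1:           11110110001000100101

Answer: 11110110001000100101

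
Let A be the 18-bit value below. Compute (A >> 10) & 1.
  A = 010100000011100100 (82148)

Bit 10 is the 11th from the right.
  010100000011100100
         ^
That bit is 0.

Answer: 0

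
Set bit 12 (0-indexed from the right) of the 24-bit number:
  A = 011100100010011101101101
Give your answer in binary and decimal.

Mask = 1 << 12 = 000000000001000000000000
Bit 12 of A is 0, so OR-ing with the mask flips it to 1.
  011100100010011101101101
| 000000000001000000000000
--------------------------
  011100100011011101101101

Answer: 011100100011011101101101 (7485293)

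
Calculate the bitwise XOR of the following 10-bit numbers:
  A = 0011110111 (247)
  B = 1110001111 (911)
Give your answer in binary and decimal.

Apply ^ to each column (1 where bits differ):
  0011110111
^ 1110001111
------------
  1101111000

Answer: 1101111000 (888)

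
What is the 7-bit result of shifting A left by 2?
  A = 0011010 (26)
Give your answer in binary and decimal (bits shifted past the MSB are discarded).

Shift left by 2: drop the top 2 bit(s), append 2 zero(s) on the right.
  0011010  ->  discard [00], keep [11010], append 00
= 1101000

Answer: 1101000 (104)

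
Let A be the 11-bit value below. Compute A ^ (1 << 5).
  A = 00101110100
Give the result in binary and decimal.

Mask = 1 << 5 = 00000100000
Bit 5 of A is 1; XOR with the mask flips it to 0.
  00101110100
^ 00000100000
-------------
  00101010100

Answer: 00101010100 (340)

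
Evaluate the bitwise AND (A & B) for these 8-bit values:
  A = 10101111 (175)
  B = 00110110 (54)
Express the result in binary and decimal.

Apply & to each column (1 only where both bits are 1):
  10101111
& 00110110
----------
  00100110

Answer: 00100110 (38)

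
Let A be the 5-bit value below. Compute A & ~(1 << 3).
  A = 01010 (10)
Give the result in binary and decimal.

Mask = ~(1 << 3) = 10111
Bit 3 of A is 1, so AND-ing with the mask clears it to 0.
  01010
& 10111
-------
  00010

Answer: 00010 (2)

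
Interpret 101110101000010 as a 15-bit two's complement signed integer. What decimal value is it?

MSB is 1, so the value is negative. Find the magnitude:
1. Invert bits:  010001010111101
2. Add 1:        010001010111110  = 8894
3. Apply sign:   -8894

Answer: -8894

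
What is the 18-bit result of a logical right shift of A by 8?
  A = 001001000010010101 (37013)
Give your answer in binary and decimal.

Logical shift right by 8: drop the bottom 8 bit(s), prepend 8 zero(s) on the left.
  001001000010010101  ->  keep [0010010000], discard [10010101], prepend 00000000
= 000000000010010000

Answer: 000000000010010000 (144)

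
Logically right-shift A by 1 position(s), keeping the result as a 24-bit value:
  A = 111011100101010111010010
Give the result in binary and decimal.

Logical shift right by 1: drop the bottom 1 bit(s), prepend 1 zero(s) on the left.
  111011100101010111010010  ->  keep [11101110010101011101001], discard [0], prepend 0
= 011101110010101011101001

Answer: 011101110010101011101001 (7809769)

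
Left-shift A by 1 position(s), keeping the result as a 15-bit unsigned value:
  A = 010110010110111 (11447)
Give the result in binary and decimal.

Shift left by 1: drop the top 1 bit(s), append 1 zero(s) on the right.
  010110010110111  ->  discard [0], keep [10110010110111], append 0
= 101100101101110

Answer: 101100101101110 (22894)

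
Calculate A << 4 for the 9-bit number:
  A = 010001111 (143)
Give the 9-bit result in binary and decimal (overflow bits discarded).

Shift left by 4: drop the top 4 bit(s), append 4 zero(s) on the right.
  010001111  ->  discard [0100], keep [01111], append 0000
= 011110000

Answer: 011110000 (240)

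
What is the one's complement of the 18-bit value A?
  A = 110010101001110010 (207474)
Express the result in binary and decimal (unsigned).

Flip each bit (0->1, 1->0):
  110010101001110010
  001101010110001101

Answer: 001101010110001101 (54669)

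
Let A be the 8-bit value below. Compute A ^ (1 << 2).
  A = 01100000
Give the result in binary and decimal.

Mask = 1 << 2 = 00000100
Bit 2 of A is 0; XOR with the mask flips it to 1.
  01100000
^ 00000100
----------
  01100100

Answer: 01100100 (100)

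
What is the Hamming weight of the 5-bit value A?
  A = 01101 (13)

01101
1-bits at positions (from bit 0 = LSB): 0, 2, 3
Count = 3

Answer: 3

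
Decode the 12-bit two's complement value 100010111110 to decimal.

MSB is 1, so the value is negative. Find the magnitude:
1. Invert bits:  011101000001
2. Add 1:        011101000010  = 1858
3. Apply sign:   -1858

Answer: -1858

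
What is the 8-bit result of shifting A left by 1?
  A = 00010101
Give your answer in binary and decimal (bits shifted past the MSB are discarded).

Shift left by 1: drop the top 1 bit(s), append 1 zero(s) on the right.
  00010101  ->  discard [0], keep [0010101], append 0
= 00101010

Answer: 00101010 (42)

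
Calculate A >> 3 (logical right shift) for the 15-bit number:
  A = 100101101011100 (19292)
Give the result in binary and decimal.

Logical shift right by 3: drop the bottom 3 bit(s), prepend 3 zero(s) on the left.
  100101101011100  ->  keep [100101101011], discard [100], prepend 000
= 000100101101011

Answer: 000100101101011 (2411)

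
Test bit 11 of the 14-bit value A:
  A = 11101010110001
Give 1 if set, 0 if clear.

Bit 11 is the 12th from the right.
  11101010110001
    ^
That bit is 1.

Answer: 1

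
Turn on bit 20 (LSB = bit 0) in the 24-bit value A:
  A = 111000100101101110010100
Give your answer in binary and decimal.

Mask = 1 << 20 = 000100000000000000000000
Bit 20 of A is 0, so OR-ing with the mask flips it to 1.
  111000100101101110010100
| 000100000000000000000000
--------------------------
  111100100101101110010100

Answer: 111100100101101110010100 (15883156)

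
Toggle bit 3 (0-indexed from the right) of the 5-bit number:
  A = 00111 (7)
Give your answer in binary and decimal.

Mask = 1 << 3 = 01000
Bit 3 of A is 0; XOR with the mask flips it to 1.
  00111
^ 01000
-------
  01111

Answer: 01111 (15)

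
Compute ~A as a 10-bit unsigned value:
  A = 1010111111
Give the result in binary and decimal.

Flip each bit (0->1, 1->0):
  1010111111
  0101000000

Answer: 0101000000 (320)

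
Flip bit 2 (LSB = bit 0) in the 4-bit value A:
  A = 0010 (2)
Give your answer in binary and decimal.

Mask = 1 << 2 = 0100
Bit 2 of A is 0; XOR with the mask flips it to 1.
  0010
^ 0100
------
  0110

Answer: 0110 (6)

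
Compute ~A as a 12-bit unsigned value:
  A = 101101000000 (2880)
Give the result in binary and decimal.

Flip each bit (0->1, 1->0):
  101101000000
  010010111111

Answer: 010010111111 (1215)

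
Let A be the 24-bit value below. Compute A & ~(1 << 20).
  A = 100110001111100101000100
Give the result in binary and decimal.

Mask = ~(1 << 20) = 111011111111111111111111
Bit 20 of A is 1, so AND-ing with the mask clears it to 0.
  100110001111100101000100
& 111011111111111111111111
--------------------------
  100010001111100101000100

Answer: 100010001111100101000100 (8976708)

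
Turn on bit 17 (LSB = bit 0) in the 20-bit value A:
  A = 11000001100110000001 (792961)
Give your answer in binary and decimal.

Mask = 1 << 17 = 00100000000000000000
Bit 17 of A is 0, so OR-ing with the mask flips it to 1.
  11000001100110000001
| 00100000000000000000
----------------------
  11100001100110000001

Answer: 11100001100110000001 (924033)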